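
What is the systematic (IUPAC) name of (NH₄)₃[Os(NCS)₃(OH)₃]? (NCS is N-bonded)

The 3 ammonium counter-ions carry a total charge of +3, so each complex ion is 3−.
Ligand charges: 3×hydroxo (-1 each), 3×isothiocyanato (-1 each); total -6. So Os + (-6) = 3−, giving Os = +3.
The complex ion is anionic, so osmium takes the -ate form osmate(III).

ammonium trihydroxotriisothiocyanatoosmate(III)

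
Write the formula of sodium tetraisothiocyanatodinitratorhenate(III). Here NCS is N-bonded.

Ligands: 4 isothiocyanato (NCS, -1), 2 nitrato (NO3, -1). Ligand charge sum = -6.
With Re in oxidation state +3, the complex ion is [Re...]^3−.
Charge balance with sodium (+1) requires 1 complex ion per 3 sodium.

Na3[Re(NCS)4(NO3)2]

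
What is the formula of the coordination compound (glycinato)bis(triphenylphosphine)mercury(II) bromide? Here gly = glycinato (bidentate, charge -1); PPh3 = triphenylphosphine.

[Hg(gly)(PPh3)2]Br

Ligands: 1 glycinato (gly, -1), 2 triphenylphosphine (PPh3, neutral). Ligand charge sum = -1.
With Hg in oxidation state +2, the complex ion is [Hg...]^1+.
Charge balance with bromide (-1) requires 1 complex ion per 1 bromide.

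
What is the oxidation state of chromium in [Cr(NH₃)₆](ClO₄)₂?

2 perchlorate outside the brackets (-1 each) → the complex ion is 2+.
Ligand charges: 6×NH3 neutral; sum 0.
Cr + (0) = 2+ ⇒ Cr is +2.

+2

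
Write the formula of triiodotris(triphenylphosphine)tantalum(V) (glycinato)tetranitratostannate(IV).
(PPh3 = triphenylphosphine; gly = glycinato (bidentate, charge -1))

Cation [Ta…]: ligand charges -3, Ta(V) ⇒ ion charge 2+.
Anion [Sn…]: ligand charges -5, Sn(IV) ⇒ ion charge 1−.
One 2+ cation requires 2 of the 1− anion.

[TaI3(PPh3)3][Sn(gly)(NO3)4]2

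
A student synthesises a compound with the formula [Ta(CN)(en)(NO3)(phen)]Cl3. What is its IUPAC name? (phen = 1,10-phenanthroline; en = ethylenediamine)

The 3 chloride counter-ions carry a total charge of -3, so each complex ion is 3+.
Ligand charges: 1×1,10-phenanthroline (neutral), 1×nitrato (-1 each), 1×cyano (-1 each), 1×ethylenediamine (neutral); total -2. So Ta + (-2) = 3+, giving Ta = +5.
Ligands are named alphabetically: cyano before ethylenediamine before nitrato before phenanthroline.

cyano(ethylenediamine)nitrato(1,10-phenanthroline)tantalum(V) chloride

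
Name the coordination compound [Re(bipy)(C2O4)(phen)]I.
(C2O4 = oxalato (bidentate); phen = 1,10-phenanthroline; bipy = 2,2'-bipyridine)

The 1 iodide counter-ion carries a total charge of -1, so each complex ion is 1+.
Ligand charges: 1×oxalato (-2 each), 1×1,10-phenanthroline (neutral), 1×2,2'-bipyridine (neutral); total -2. So Re + (-2) = 1+, giving Re = +3.
Ligands are named alphabetically: bipyridine before oxalato before phenanthroline.

(2,2'-bipyridine)oxalato(1,10-phenanthroline)rhenium(III) iodide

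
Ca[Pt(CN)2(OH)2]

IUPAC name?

The 1 calcium counter-ion carries a total charge of +2, so each complex ion is 2−.
Ligand charges: 2×cyano (-1 each), 2×hydroxo (-1 each); total -4. So Pt + (-4) = 2−, giving Pt = +2.
The complex ion is anionic, so platinum takes the -ate form platinate(II).

calcium dicyanodihydroxoplatinate(II)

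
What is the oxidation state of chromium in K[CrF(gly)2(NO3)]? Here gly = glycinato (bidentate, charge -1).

+3

1 potassium outside the brackets (+1 each) → the complex ion is 1−.
Ligand charges: 1×F = -1; 2×gly = -2; 1×NO3 = -1; sum -4.
Cr + (-4) = 1− ⇒ Cr is +3.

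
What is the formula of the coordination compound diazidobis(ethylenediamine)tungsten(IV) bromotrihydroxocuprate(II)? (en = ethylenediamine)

[W(en)2(N3)2][CuBr(OH)3]

Cation [W…]: ligand charges -2, W(IV) ⇒ ion charge 2+.
Anion [Cu…]: ligand charges -4, Cu(II) ⇒ ion charge 2−.
One 2+ cation balances one 2− anion.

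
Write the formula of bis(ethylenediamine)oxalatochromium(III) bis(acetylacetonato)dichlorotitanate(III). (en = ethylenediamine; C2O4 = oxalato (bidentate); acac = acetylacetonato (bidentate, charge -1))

Cation [Cr…]: ligand charges -2, Cr(III) ⇒ ion charge 1+.
Anion [Ti…]: ligand charges -4, Ti(III) ⇒ ion charge 1−.
One 1+ cation balances one 1− anion.

[Cr(C2O4)(en)2][Ti(acac)2Cl2]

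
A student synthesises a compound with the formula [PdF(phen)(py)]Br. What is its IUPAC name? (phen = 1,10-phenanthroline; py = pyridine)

The 1 bromide counter-ion carries a total charge of -1, so each complex ion is 1+.
Ligand charges: 1×fluoro (-1 each), 1×1,10-phenanthroline (neutral), 1×pyridine (neutral); total -1. So Pd + (-1) = 1+, giving Pd = +2.
Ligands are named alphabetically: fluoro before phenanthroline before pyridine.

fluoro(1,10-phenanthroline)(pyridine)palladium(II) bromide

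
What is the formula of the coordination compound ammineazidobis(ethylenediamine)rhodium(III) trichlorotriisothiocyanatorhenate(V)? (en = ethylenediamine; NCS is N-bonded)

Cation [Rh…]: ligand charges -1, Rh(III) ⇒ ion charge 2+.
Anion [Re…]: ligand charges -6, Re(V) ⇒ ion charge 1−.
One 2+ cation requires 2 of the 1− anion.

[Rh(en)2(N3)(NH3)][ReCl3(NCS)3]2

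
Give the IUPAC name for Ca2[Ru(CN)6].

calcium hexacyanoruthenate(II)

The 2 calcium counter-ions carry a total charge of +4, so each complex ion is 4−.
Ligand charges: 6×cyano (-1 each); total -6. So Ru + (-6) = 4−, giving Ru = +2.
The complex ion is anionic, so ruthenium takes the -ate form ruthenate(II).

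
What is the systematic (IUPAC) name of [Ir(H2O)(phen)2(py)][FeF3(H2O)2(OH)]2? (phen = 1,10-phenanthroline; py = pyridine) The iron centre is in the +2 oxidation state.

aquabis(1,10-phenanthroline)(pyridine)iridium(IV) diaquatrifluorohydroxoferrate(II)

Both ions are complex: the cation is named first with the plain metal name, the anion second with the -ate form; each ion's ligands are alphabetised independently.
Fe is given as +2; the anion's ligand charges sum to -4, so the complex anion is 2−.
With 2 anions per cation, the cation must be 2×2 = 4+.
Cation: ligand charges sum to 0; for the ion to be 4+, Ir = +4.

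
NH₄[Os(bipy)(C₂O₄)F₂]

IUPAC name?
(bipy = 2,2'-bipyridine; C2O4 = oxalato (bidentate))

The 1 ammonium counter-ion carries a total charge of +1, so each complex ion is 1−.
Ligand charges: 1×2,2'-bipyridine (neutral), 1×oxalato (-2 each), 2×fluoro (-1 each); total -4. So Os + (-4) = 1−, giving Os = +3.
Ligands are named alphabetically: bipyridine before fluoro before oxalato.
The complex ion is anionic, so osmium takes the -ate form osmate(III).

ammonium (2,2'-bipyridine)difluorooxalatoosmate(III)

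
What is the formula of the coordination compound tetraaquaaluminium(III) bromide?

Ligands: 4 aqua (H2O, neutral). Ligand charge sum = 0.
Charge balance with bromide (-1) requires 1 complex ion per 3 bromide.

[Al(H2O)4]Br3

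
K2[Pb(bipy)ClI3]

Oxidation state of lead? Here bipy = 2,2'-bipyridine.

+2

2 potassium outside the brackets (+1 each) → the complex ion is 2−.
Ligand charges: 3×I = -3; 1×bipy neutral; 1×Cl = -1; sum -4.
Pb + (-4) = 2− ⇒ Pb is +2.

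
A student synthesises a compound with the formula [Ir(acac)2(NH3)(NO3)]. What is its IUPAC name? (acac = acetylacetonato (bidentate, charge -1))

There is no counter-ion, so the complex is neutral overall.
Ligand charges: 1×nitrato (-1 each), 2×acetylacetonato (-1 each), 1×ammine (neutral); total -3. So Ir + (-3) = 0, giving Ir = +3.
Ligands are named alphabetically: acetylacetonato before ammine before nitrato.

bis(acetylacetonato)amminenitratoiridium(III)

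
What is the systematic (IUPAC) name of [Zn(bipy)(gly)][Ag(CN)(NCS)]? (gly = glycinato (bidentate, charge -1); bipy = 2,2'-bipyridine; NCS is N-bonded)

Both ions are complex: the cation is named first with the plain metal name, the anion second with the -ate form; each ion's ligands are alphabetised independently.
Zinc is always +2 in its complexes; the cation's ligand charges sum to -1, so the complex cation is 1+.
A 1:1 salt means the anion carries the equal and opposite charge, 1−.
Anion: ligand charges sum to -2; for the ion to be 1−, Ag = +1.

(2,2'-bipyridine)(glycinato)zinc(II) cyanoisothiocyanatoargentate(I)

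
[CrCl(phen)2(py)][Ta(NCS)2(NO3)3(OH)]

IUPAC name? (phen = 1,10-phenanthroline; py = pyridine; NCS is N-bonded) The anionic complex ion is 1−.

chlorobis(1,10-phenanthroline)(pyridine)chromium(II) hydroxodiisothiocyanatotrinitratotantalate(V)

Both ions are complex: the cation is named first with the plain metal name, the anion second with the -ate form; each ion's ligands are alphabetised independently.
The complex anion is given as 1−; its ligand charges sum to -6, so Ta = +5.
A 1:1 salt means the cation carries the equal and opposite charge, 1+.
Cation: ligand charges sum to -1; for the ion to be 1+, Cr = +2.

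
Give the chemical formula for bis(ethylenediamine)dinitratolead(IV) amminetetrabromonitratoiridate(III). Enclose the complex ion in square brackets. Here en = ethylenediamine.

Cation [Pb…]: ligand charges -2, Pb(IV) ⇒ ion charge 2+.
Anion [Ir…]: ligand charges -5, Ir(III) ⇒ ion charge 2−.

[Pb(en)2(NO3)2][IrBr4(NH3)(NO3)]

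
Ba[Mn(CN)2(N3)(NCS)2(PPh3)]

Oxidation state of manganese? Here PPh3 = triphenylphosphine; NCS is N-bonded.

1 barium outside the brackets (+2 each) → the complex ion is 2−.
Ligand charges: 1×PPh3 neutral; 2×NCS = -2; 1×N3 = -1; 2×CN = -2; sum -5.
Mn + (-5) = 2− ⇒ Mn is +3.

+3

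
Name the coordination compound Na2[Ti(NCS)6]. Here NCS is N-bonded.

The 2 sodium counter-ions carry a total charge of +2, so each complex ion is 2−.
Ligand charges: 6×isothiocyanato (-1 each); total -6. So Ti + (-6) = 2−, giving Ti = +4.
The complex ion is anionic, so titanium takes the -ate form titanate(IV).

sodium hexaisothiocyanatotitanate(IV)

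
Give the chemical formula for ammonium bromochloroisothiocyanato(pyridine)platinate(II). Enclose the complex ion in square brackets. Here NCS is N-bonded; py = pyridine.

Ligands: 1 isothiocyanato (NCS, -1), 1 pyridine (py, neutral), 1 chloro (Cl, -1), 1 bromo (Br, -1). Ligand charge sum = -3.
With Pt in oxidation state +2, the complex ion is [Pt...]^1−.
Charge balance with ammonium (+1) requires 1 complex ion per 1 ammonium.

NH4[PtBrCl(NCS)(py)]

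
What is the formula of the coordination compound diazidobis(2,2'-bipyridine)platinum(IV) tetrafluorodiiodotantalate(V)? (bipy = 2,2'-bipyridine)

Cation [Pt…]: ligand charges -2, Pt(IV) ⇒ ion charge 2+.
Anion [Ta…]: ligand charges -6, Ta(V) ⇒ ion charge 1−.
One 2+ cation requires 2 of the 1− anion.

[Pt(bipy)2(N3)2][TaF4I2]2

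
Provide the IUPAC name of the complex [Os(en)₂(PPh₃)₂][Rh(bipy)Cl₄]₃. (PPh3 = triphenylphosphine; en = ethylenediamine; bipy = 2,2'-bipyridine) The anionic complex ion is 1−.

The complex anion is given as 1−; its ligand charges sum to -4, so Rh = +3.
With 3 anions per cation, the cation must be 3×1 = 3+.
Cation: ligand charges sum to 0; for the ion to be 3+, Os = +3.

bis(ethylenediamine)bis(triphenylphosphine)osmium(III) (2,2'-bipyridine)tetrachlororhodate(III)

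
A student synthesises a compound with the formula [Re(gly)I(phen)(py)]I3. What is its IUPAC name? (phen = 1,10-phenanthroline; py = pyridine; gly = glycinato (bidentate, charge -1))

(glycinato)iodo(1,10-phenanthroline)(pyridine)rhenium(V) iodide

The 3 iodide counter-ions carry a total charge of -3, so each complex ion is 3+.
Ligand charges: 1×1,10-phenanthroline (neutral), 1×pyridine (neutral), 1×iodo (-1 each), 1×glycinato (-1 each); total -2. So Re + (-2) = 3+, giving Re = +5.
Ligands are named alphabetically: glycinato before iodo before phenanthroline before pyridine.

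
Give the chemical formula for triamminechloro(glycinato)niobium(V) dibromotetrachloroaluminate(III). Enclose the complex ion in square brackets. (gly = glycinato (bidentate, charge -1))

[NbCl(gly)(NH3)3][AlBr2Cl4]

Cation [Nb…]: ligand charges -2, Nb(V) ⇒ ion charge 3+.
Anion [Al…]: ligand charges -6, Al(III) ⇒ ion charge 3−.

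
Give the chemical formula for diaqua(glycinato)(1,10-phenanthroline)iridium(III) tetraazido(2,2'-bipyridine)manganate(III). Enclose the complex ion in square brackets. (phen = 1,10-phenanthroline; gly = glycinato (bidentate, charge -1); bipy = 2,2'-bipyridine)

[Ir(gly)(H2O)2(phen)][Mn(bipy)(N3)4]2

Cation [Ir…]: ligand charges -1, Ir(III) ⇒ ion charge 2+.
Anion [Mn…]: ligand charges -4, Mn(III) ⇒ ion charge 1−.
One 2+ cation requires 2 of the 1− anion.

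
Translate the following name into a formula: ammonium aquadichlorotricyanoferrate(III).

Ligands: 2 chloro (Cl, -1), 3 cyano (CN, -1), 1 aqua (H2O, neutral). Ligand charge sum = -5.
Charge balance with ammonium (+1) requires 1 complex ion per 2 ammonium.

(NH4)2[FeCl2(CN)3(H2O)]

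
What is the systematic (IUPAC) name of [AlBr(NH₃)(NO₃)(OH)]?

There is no counter-ion, so the complex is neutral overall.
Ligand charges: 1×nitrato (-1 each), 1×bromo (-1 each), 1×hydroxo (-1 each), 1×ammine (neutral); total -3. So Al + (-3) = 0, giving Al = +3.
Ligands are named alphabetically: ammine before bromo before hydroxo before nitrato.

amminebromohydroxonitratoaluminium(III)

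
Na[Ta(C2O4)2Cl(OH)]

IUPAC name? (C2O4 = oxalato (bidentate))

The 1 sodium counter-ion carries a total charge of +1, so each complex ion is 1−.
Ligand charges: 2×oxalato (-2 each), 1×chloro (-1 each), 1×hydroxo (-1 each); total -6. So Ta + (-6) = 1−, giving Ta = +5.
The complex ion is anionic, so tantalum takes the -ate form tantalate(V).

sodium chlorohydroxodioxalatotantalate(V)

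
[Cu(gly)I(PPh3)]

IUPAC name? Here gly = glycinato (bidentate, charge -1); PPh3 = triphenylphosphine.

There is no counter-ion, so the complex is neutral overall.
Ligand charges: 1×iodo (-1 each), 1×glycinato (-1 each), 1×triphenylphosphine (neutral); total -2. So Cu + (-2) = 0, giving Cu = +2.
Ligands are named alphabetically: glycinato before iodo before triphenylphosphine.

(glycinato)iodo(triphenylphosphine)copper(II)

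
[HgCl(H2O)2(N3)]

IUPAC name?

diaquaazidochloromercury(II)

There is no counter-ion, so the complex is neutral overall.
Ligand charges: 2×aqua (neutral), 1×chloro (-1 each), 1×azido (-1 each); total -2. So Hg + (-2) = 0, giving Hg = +2.
Ligands are named alphabetically: aqua before azido before chloro.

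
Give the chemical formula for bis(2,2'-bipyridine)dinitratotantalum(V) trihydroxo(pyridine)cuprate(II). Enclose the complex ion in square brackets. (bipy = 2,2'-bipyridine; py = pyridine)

[Ta(bipy)2(NO3)2][Cu(OH)3(py)]3

Cation [Ta…]: ligand charges -2, Ta(V) ⇒ ion charge 3+.
Anion [Cu…]: ligand charges -3, Cu(II) ⇒ ion charge 1−.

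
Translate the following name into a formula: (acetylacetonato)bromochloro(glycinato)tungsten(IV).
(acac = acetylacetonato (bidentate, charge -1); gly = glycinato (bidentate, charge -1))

[W(acac)BrCl(gly)]

Ligands: 1 acetylacetonato (acac, -1), 1 chloro (Cl, -1), 1 glycinato (gly, -1), 1 bromo (Br, -1). Ligand charge sum = -4.
With W in oxidation state +4, the complex ion is [W...].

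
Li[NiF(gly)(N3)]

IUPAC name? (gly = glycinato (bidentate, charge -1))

The 1 lithium counter-ion carries a total charge of +1, so each complex ion is 1−.
Ligand charges: 1×azido (-1 each), 1×glycinato (-1 each), 1×fluoro (-1 each); total -3. So Ni + (-3) = 1−, giving Ni = +2.
Ligands are named alphabetically: azido before fluoro before glycinato.
The complex ion is anionic, so nickel takes the -ate form nickelate(II).

lithium azidofluoro(glycinato)nickelate(II)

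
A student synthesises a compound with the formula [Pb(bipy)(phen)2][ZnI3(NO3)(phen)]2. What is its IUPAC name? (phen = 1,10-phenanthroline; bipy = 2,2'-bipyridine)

Both ions are complex: the cation is named first with the plain metal name, the anion second with the -ate form; each ion's ligands are alphabetised independently.
Zinc is always +2 in its complexes; the anion's ligand charges sum to -4, so the complex anion is 2−.
With 2 anions per cation, the cation must be 2×2 = 4+.
Cation: ligand charges sum to 0; for the ion to be 4+, Pb = +4.

(2,2'-bipyridine)bis(1,10-phenanthroline)lead(IV) triiodonitrato(1,10-phenanthroline)zincate(II)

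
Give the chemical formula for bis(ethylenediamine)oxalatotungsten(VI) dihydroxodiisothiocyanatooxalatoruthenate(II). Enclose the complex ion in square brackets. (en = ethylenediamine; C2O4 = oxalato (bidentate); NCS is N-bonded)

[W(C2O4)(en)2][Ru(C2O4)(NCS)2(OH)2]

Cation [W…]: ligand charges -2, W(VI) ⇒ ion charge 4+.
Anion [Ru…]: ligand charges -6, Ru(II) ⇒ ion charge 4−.
One 4+ cation balances one 4− anion.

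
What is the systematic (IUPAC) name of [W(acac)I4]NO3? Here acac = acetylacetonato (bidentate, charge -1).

The 1 nitrate counter-ion carries a total charge of -1, so each complex ion is 1+.
Ligand charges: 4×iodo (-1 each), 1×acetylacetonato (-1 each); total -5. So W + (-5) = 1+, giving W = +6.
Ligands are named alphabetically: acetylacetonato before iodo.

(acetylacetonato)tetraiodotungsten(VI) nitrate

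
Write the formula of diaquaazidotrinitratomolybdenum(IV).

[Mo(H2O)2(N3)(NO3)3]

Ligands: 3 nitrato (NO3, -1), 2 aqua (H2O, neutral), 1 azido (N3, -1). Ligand charge sum = -4.
With Mo in oxidation state +4, the complex ion is [Mo...].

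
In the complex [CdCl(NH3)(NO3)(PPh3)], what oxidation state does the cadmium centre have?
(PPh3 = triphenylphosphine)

+2

No counter-ion: the bracketed complex is neutral.
Ligand charges: 1×NH3 neutral; 1×PPh3 neutral; 1×NO3 = -1; 1×Cl = -1; sum -2.
Cd + (-2) = 0 ⇒ Cd is +2.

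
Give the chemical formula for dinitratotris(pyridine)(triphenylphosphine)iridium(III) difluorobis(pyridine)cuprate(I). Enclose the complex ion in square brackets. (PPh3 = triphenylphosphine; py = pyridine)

Cation [Ir…]: ligand charges -2, Ir(III) ⇒ ion charge 1+.
Anion [Cu…]: ligand charges -2, Cu(I) ⇒ ion charge 1−.

[Ir(NO3)2(PPh3)(py)3][CuF2(py)2]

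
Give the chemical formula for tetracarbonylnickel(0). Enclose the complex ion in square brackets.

[Ni(CO)4]

Ligands: 4 carbonyl (CO, neutral). Ligand charge sum = 0.
With Ni in oxidation state 0, the complex ion is [Ni...].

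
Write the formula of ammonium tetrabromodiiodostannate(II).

(NH4)4[SnBr4I2]

Ligands: 2 iodo (I, -1), 4 bromo (Br, -1). Ligand charge sum = -6.
Charge balance with ammonium (+1) requires 1 complex ion per 4 ammonium.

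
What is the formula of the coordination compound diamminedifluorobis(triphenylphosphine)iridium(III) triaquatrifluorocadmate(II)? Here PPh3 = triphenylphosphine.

[IrF2(NH3)2(PPh3)2][CdF3(H2O)3]

Cation [Ir…]: ligand charges -2, Ir(III) ⇒ ion charge 1+.
Anion [Cd…]: ligand charges -3, Cd(II) ⇒ ion charge 1−.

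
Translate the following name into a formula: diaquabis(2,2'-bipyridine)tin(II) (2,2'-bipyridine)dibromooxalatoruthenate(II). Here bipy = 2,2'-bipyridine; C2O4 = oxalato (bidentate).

[Sn(bipy)2(H2O)2][Ru(bipy)Br2(C2O4)]

Cation [Sn…]: ligand charges 0, Sn(II) ⇒ ion charge 2+.
Anion [Ru…]: ligand charges -4, Ru(II) ⇒ ion charge 2−.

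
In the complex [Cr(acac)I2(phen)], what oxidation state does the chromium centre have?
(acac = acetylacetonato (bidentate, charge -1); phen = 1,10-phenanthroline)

No counter-ion: the bracketed complex is neutral.
Ligand charges: 1×acac = -1; 1×phen neutral; 2×I = -2; sum -3.
Cr + (-3) = 0 ⇒ Cr is +3.

+3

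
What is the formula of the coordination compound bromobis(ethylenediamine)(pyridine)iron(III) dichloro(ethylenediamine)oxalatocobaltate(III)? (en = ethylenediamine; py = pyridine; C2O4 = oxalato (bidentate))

[FeBr(en)2(py)][Co(C2O4)Cl2(en)]2

Cation [Fe…]: ligand charges -1, Fe(III) ⇒ ion charge 2+.
Anion [Co…]: ligand charges -4, Co(III) ⇒ ion charge 1−.
One 2+ cation requires 2 of the 1− anion.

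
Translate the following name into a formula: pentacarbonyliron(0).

Ligands: 5 carbonyl (CO, neutral). Ligand charge sum = 0.
With Fe in oxidation state 0, the complex ion is [Fe...].

[Fe(CO)5]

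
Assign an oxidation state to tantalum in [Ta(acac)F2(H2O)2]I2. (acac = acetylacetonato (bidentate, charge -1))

2 iodide outside the brackets (-1 each) → the complex ion is 2+.
Ligand charges: 2×H2O neutral; 1×acac = -1; 2×F = -2; sum -3.
Ta + (-3) = 2+ ⇒ Ta is +5.

+5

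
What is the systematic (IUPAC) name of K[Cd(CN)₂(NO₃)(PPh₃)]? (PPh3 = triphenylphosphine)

potassium dicyanonitrato(triphenylphosphine)cadmate(II)

The 1 potassium counter-ion carries a total charge of +1, so each complex ion is 1−.
Ligand charges: 1×triphenylphosphine (neutral), 2×cyano (-1 each), 1×nitrato (-1 each); total -3. So Cd + (-3) = 1−, giving Cd = +2.
Ligands are named alphabetically: cyano before nitrato before triphenylphosphine.
The complex ion is anionic, so cadmium takes the -ate form cadmate(II).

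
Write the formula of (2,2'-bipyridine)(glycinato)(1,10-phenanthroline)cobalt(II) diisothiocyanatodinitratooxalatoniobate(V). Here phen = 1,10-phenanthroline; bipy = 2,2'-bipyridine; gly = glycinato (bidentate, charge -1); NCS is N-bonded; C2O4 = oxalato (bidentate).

Cation [Co…]: ligand charges -1, Co(II) ⇒ ion charge 1+.
Anion [Nb…]: ligand charges -6, Nb(V) ⇒ ion charge 1−.

[Co(bipy)(gly)(phen)][Nb(C2O4)(NCS)2(NO3)2]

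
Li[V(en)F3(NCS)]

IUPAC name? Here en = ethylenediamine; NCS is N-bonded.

The 1 lithium counter-ion carries a total charge of +1, so each complex ion is 1−.
Ligand charges: 1×ethylenediamine (neutral), 3×fluoro (-1 each), 1×isothiocyanato (-1 each); total -4. So V + (-4) = 1−, giving V = +3.
Ligands are named alphabetically: ethylenediamine before fluoro before isothiocyanato.
The complex ion is anionic, so vanadium takes the -ate form vanadate(III).

lithium (ethylenediamine)trifluoroisothiocyanatovanadate(III)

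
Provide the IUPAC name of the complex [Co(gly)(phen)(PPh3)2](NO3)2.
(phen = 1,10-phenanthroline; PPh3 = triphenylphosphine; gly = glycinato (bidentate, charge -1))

The 2 nitrate counter-ions carry a total charge of -2, so each complex ion is 2+.
Ligand charges: 1×1,10-phenanthroline (neutral), 2×triphenylphosphine (neutral), 1×glycinato (-1 each); total -1. So Co + (-1) = 2+, giving Co = +3.
Ligands are named alphabetically: glycinato before phenanthroline before triphenylphosphine.

(glycinato)(1,10-phenanthroline)bis(triphenylphosphine)cobalt(III) nitrate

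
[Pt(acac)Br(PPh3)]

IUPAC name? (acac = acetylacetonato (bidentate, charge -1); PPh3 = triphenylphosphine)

(acetylacetonato)bromo(triphenylphosphine)platinum(II)

There is no counter-ion, so the complex is neutral overall.
Ligand charges: 1×acetylacetonato (-1 each), 1×bromo (-1 each), 1×triphenylphosphine (neutral); total -2. So Pt + (-2) = 0, giving Pt = +2.
Ligands are named alphabetically: acetylacetonato before bromo before triphenylphosphine.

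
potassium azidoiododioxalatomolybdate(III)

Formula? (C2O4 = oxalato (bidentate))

K3[Mo(C2O4)2I(N3)]

Ligands: 2 oxalato (C2O4, -2), 1 azido (N3, -1), 1 iodo (I, -1). Ligand charge sum = -6.
With Mo in oxidation state +3, the complex ion is [Mo...]^3−.
Charge balance with potassium (+1) requires 1 complex ion per 3 potassium.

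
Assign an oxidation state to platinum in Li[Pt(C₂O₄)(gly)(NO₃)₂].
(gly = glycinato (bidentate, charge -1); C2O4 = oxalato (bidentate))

+4

1 lithium outside the brackets (+1 each) → the complex ion is 1−.
Ligand charges: 1×gly = -1; 2×NO3 = -2; 1×C2O4 = -2; sum -5.
Pt + (-5) = 1− ⇒ Pt is +4.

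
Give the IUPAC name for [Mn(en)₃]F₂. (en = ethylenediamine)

The 2 fluoride counter-ions carry a total charge of -2, so each complex ion is 2+.
Ligand charges: 3×ethylenediamine (neutral); total 0. So Mn + (0) = 2+, giving Mn = +2.

tris(ethylenediamine)manganese(II) fluoride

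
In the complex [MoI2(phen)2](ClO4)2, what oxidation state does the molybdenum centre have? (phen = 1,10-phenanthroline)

+4

2 perchlorate outside the brackets (-1 each) → the complex ion is 2+.
Ligand charges: 2×I = -2; 2×phen neutral; sum -2.
Mo + (-2) = 2+ ⇒ Mo is +4.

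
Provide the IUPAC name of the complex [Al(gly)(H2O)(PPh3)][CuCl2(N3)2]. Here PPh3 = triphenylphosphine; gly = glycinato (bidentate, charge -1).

aqua(glycinato)(triphenylphosphine)aluminium(III) diazidodichlorocuprate(II)

Both ions are complex: the cation is named first with the plain metal name, the anion second with the -ate form; each ion's ligands are alphabetised independently.
Aluminium is always +3 in its complexes; the cation's ligand charges sum to -1, so the complex cation is 2+.
A 1:1 salt means the anion carries the equal and opposite charge, 2−.
Anion: ligand charges sum to -4; for the ion to be 2−, Cu = +2.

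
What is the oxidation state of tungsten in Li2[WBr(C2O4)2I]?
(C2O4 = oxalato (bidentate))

+4

2 lithium outside the brackets (+1 each) → the complex ion is 2−.
Ligand charges: 1×I = -1; 1×Br = -1; 2×C2O4 = -4; sum -6.
W + (-6) = 2− ⇒ W is +4.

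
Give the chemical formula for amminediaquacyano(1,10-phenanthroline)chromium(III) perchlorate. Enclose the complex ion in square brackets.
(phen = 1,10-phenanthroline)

Ligands: 1 ammine (NH3, neutral), 1 1,10-phenanthroline (phen, neutral), 1 cyano (CN, -1), 2 aqua (H2O, neutral). Ligand charge sum = -1.
Charge balance with perchlorate (-1) requires 1 complex ion per 2 perchlorate.

[Cr(CN)(H2O)2(NH3)(phen)](ClO4)2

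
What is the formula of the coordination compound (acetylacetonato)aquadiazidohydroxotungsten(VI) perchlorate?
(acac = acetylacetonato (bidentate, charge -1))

Ligands: 1 aqua (H2O, neutral), 1 hydroxo (OH, -1), 2 azido (N3, -1), 1 acetylacetonato (acac, -1). Ligand charge sum = -4.
With W in oxidation state +6, the complex ion is [W...]^2+.
Charge balance with perchlorate (-1) requires 1 complex ion per 2 perchlorate.

[W(acac)(H2O)(N3)2(OH)](ClO4)2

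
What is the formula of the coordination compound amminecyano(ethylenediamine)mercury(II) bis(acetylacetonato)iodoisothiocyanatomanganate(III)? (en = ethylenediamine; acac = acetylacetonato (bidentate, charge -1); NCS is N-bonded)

Cation [Hg…]: ligand charges -1, Hg(II) ⇒ ion charge 1+.
Anion [Mn…]: ligand charges -4, Mn(III) ⇒ ion charge 1−.
One 1+ cation balances one 1− anion.

[Hg(CN)(en)(NH3)][Mn(acac)2I(NCS)]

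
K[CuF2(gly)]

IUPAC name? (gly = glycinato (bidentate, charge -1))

potassium difluoro(glycinato)cuprate(II)

The 1 potassium counter-ion carries a total charge of +1, so each complex ion is 1−.
Ligand charges: 1×glycinato (-1 each), 2×fluoro (-1 each); total -3. So Cu + (-3) = 1−, giving Cu = +2.
Ligands are named alphabetically: fluoro before glycinato.
The complex ion is anionic, so copper takes the -ate form cuprate(II).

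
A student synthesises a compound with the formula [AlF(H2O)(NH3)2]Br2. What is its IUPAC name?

diammineaquafluoroaluminium(III) bromide

The 2 bromide counter-ions carry a total charge of -2, so each complex ion is 2+.
Ligand charges: 1×aqua (neutral), 2×ammine (neutral), 1×fluoro (-1 each); total -1. So Al + (-1) = 2+, giving Al = +3.
Ligands are named alphabetically: ammine before aqua before fluoro.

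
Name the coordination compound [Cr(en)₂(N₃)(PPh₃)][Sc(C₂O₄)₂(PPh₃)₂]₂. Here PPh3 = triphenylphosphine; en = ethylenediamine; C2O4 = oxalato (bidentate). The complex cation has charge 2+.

Both ions are complex: the cation is named first with the plain metal name, the anion second with the -ate form; each ion's ligands are alphabetised independently.
The complex cation is given as 2+; its ligand charges sum to -1, so Cr = +3.
With 2 anions per cation, each anion must be 2/2 = 1−.
Anion: ligand charges sum to -4; for the ion to be 1−, Sc = +3.

azidobis(ethylenediamine)(triphenylphosphine)chromium(III) dioxalatobis(triphenylphosphine)scandate(III)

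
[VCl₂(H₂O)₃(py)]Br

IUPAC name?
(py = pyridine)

triaquadichloro(pyridine)vanadium(III) bromide

The 1 bromide counter-ion carries a total charge of -1, so each complex ion is 1+.
Ligand charges: 2×chloro (-1 each), 3×aqua (neutral), 1×pyridine (neutral); total -2. So V + (-2) = 1+, giving V = +3.
Ligands are named alphabetically: aqua before chloro before pyridine.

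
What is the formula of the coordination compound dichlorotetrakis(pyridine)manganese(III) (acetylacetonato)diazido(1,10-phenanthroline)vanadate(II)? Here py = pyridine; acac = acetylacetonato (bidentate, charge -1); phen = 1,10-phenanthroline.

[MnCl2(py)4][V(acac)(N3)2(phen)]

Cation [Mn…]: ligand charges -2, Mn(III) ⇒ ion charge 1+.
Anion [V…]: ligand charges -3, V(II) ⇒ ion charge 1−.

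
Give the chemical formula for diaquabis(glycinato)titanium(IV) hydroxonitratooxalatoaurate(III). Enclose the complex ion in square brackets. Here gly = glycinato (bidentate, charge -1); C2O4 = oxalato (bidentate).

[Ti(gly)2(H2O)2][Au(C2O4)(NO3)(OH)]2

Cation [Ti…]: ligand charges -2, Ti(IV) ⇒ ion charge 2+.
Anion [Au…]: ligand charges -4, Au(III) ⇒ ion charge 1−.
One 2+ cation requires 2 of the 1− anion.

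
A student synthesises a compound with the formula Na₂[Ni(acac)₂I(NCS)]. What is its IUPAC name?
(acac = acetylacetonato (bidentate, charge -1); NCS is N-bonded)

sodium bis(acetylacetonato)iodoisothiocyanatonickelate(II)

The 2 sodium counter-ions carry a total charge of +2, so each complex ion is 2−.
Ligand charges: 2×acetylacetonato (-1 each), 1×iodo (-1 each), 1×isothiocyanato (-1 each); total -4. So Ni + (-4) = 2−, giving Ni = +2.
Ligands are named alphabetically: acetylacetonato before iodo before isothiocyanato.
The complex ion is anionic, so nickel takes the -ate form nickelate(II).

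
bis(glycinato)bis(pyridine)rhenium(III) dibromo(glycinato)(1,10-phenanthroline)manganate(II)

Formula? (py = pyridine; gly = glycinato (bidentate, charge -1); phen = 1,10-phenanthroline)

Cation [Re…]: ligand charges -2, Re(III) ⇒ ion charge 1+.
Anion [Mn…]: ligand charges -3, Mn(II) ⇒ ion charge 1−.
One 1+ cation balances one 1− anion.

[Re(gly)2(py)2][MnBr2(gly)(phen)]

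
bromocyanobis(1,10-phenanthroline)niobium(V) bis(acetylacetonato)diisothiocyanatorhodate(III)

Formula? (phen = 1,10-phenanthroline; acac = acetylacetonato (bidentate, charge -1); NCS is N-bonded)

[NbBr(CN)(phen)2][Rh(acac)2(NCS)2]3

Cation [Nb…]: ligand charges -2, Nb(V) ⇒ ion charge 3+.
Anion [Rh…]: ligand charges -4, Rh(III) ⇒ ion charge 1−.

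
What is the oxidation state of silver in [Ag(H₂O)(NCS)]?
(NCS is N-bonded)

+1

No counter-ion: the bracketed complex is neutral.
Ligand charges: 1×H2O neutral; 1×NCS = -1; sum -1.
Ag + (-1) = 0 ⇒ Ag is +1.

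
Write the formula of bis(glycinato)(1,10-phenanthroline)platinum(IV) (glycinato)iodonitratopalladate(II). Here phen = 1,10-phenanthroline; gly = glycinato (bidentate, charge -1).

[Pt(gly)2(phen)][Pd(gly)I(NO3)]2

Cation [Pt…]: ligand charges -2, Pt(IV) ⇒ ion charge 2+.
Anion [Pd…]: ligand charges -3, Pd(II) ⇒ ion charge 1−.
One 2+ cation requires 2 of the 1− anion.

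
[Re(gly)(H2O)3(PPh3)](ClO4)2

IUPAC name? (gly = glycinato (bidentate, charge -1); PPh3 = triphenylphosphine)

The 2 perchlorate counter-ions carry a total charge of -2, so each complex ion is 2+.
Ligand charges: 1×glycinato (-1 each), 1×triphenylphosphine (neutral), 3×aqua (neutral); total -1. So Re + (-1) = 2+, giving Re = +3.
Ligands are named alphabetically: aqua before glycinato before triphenylphosphine.

triaqua(glycinato)(triphenylphosphine)rhenium(III) perchlorate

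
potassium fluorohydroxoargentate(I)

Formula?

K[AgF(OH)]

Ligands: 1 hydroxo (OH, -1), 1 fluoro (F, -1). Ligand charge sum = -2.
Charge balance with potassium (+1) requires 1 complex ion per 1 potassium.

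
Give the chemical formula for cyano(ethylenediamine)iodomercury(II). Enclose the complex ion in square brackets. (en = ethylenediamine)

[Hg(CN)(en)I]

Ligands: 1 iodo (I, -1), 1 cyano (CN, -1), 1 ethylenediamine (en, neutral). Ligand charge sum = -2.
With Hg in oxidation state +2, the complex ion is [Hg...].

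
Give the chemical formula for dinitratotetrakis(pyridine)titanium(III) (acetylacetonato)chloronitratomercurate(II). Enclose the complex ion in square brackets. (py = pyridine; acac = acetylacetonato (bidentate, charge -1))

Cation [Ti…]: ligand charges -2, Ti(III) ⇒ ion charge 1+.
Anion [Hg…]: ligand charges -3, Hg(II) ⇒ ion charge 1−.
One 1+ cation balances one 1− anion.

[Ti(NO3)2(py)4][Hg(acac)Cl(NO3)]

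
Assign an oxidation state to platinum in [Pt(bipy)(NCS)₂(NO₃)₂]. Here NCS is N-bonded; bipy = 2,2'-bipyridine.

+4

No counter-ion: the bracketed complex is neutral.
Ligand charges: 2×NCS = -2; 1×bipy neutral; 2×NO3 = -2; sum -4.
Pt + (-4) = 0 ⇒ Pt is +4.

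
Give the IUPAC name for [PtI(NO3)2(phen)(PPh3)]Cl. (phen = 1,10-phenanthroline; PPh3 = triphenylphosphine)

The 1 chloride counter-ion carries a total charge of -1, so each complex ion is 1+.
Ligand charges: 2×nitrato (-1 each), 1×iodo (-1 each), 1×1,10-phenanthroline (neutral), 1×triphenylphosphine (neutral); total -3. So Pt + (-3) = 1+, giving Pt = +4.
Ligands are named alphabetically: iodo before nitrato before phenanthroline before triphenylphosphine.

iododinitrato(1,10-phenanthroline)(triphenylphosphine)platinum(IV) chloride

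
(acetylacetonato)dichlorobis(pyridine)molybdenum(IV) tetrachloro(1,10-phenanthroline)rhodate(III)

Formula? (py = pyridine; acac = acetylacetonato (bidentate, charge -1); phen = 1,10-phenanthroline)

[Mo(acac)Cl2(py)2][RhCl4(phen)]

Cation [Mo…]: ligand charges -3, Mo(IV) ⇒ ion charge 1+.
Anion [Rh…]: ligand charges -4, Rh(III) ⇒ ion charge 1−.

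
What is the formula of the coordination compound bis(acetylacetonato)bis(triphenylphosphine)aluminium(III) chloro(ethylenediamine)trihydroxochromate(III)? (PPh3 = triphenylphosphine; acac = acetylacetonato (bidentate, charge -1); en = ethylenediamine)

[Al(acac)2(PPh3)2][CrCl(en)(OH)3]

Cation [Al…]: ligand charges -2, Al(III) ⇒ ion charge 1+.
Anion [Cr…]: ligand charges -4, Cr(III) ⇒ ion charge 1−.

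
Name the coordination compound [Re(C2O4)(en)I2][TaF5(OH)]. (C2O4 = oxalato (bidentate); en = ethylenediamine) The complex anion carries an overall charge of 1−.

Both ions are complex: the cation is named first with the plain metal name, the anion second with the -ate form; each ion's ligands are alphabetised independently.
The complex anion is given as 1−; its ligand charges sum to -6, so Ta = +5.
A 1:1 salt means the cation carries the equal and opposite charge, 1+.
Cation: ligand charges sum to -4; for the ion to be 1+, Re = +5.

(ethylenediamine)diiodooxalatorhenium(V) pentafluorohydroxotantalate(V)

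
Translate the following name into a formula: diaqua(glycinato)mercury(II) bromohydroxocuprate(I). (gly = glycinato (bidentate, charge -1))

[Hg(gly)(H2O)2][CuBr(OH)]

Cation [Hg…]: ligand charges -1, Hg(II) ⇒ ion charge 1+.
Anion [Cu…]: ligand charges -2, Cu(I) ⇒ ion charge 1−.
One 1+ cation balances one 1− anion.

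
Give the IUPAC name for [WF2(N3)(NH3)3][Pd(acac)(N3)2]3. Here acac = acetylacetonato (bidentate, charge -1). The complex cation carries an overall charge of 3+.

triammineazidodifluorotungsten(VI) (acetylacetonato)diazidopalladate(II)

Both ions are complex: the cation is named first with the plain metal name, the anion second with the -ate form; each ion's ligands are alphabetised independently.
The complex cation is given as 3+; its ligand charges sum to -3, so W = +6.
With 3 anions per cation, each anion must be 3/3 = 1−.
Anion: ligand charges sum to -3; for the ion to be 1−, Pd = +2.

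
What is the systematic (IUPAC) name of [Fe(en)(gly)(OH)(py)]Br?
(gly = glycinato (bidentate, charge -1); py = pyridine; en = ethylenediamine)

The 1 bromide counter-ion carries a total charge of -1, so each complex ion is 1+.
Ligand charges: 1×glycinato (-1 each), 1×pyridine (neutral), 1×hydroxo (-1 each), 1×ethylenediamine (neutral); total -2. So Fe + (-2) = 1+, giving Fe = +3.
Ligands are named alphabetically: ethylenediamine before glycinato before hydroxo before pyridine.

(ethylenediamine)(glycinato)hydroxo(pyridine)iron(III) bromide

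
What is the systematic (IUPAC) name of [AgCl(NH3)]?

There is no counter-ion, so the complex is neutral overall.
Ligand charges: 1×ammine (neutral), 1×chloro (-1 each); total -1. So Ag + (-1) = 0, giving Ag = +1.
Ligands are named alphabetically: ammine before chloro.

amminechlorosilver(I)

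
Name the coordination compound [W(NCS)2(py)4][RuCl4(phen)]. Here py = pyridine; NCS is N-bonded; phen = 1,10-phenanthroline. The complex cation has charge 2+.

diisothiocyanatotetrakis(pyridine)tungsten(IV) tetrachloro(1,10-phenanthroline)ruthenate(II)

The complex cation is given as 2+; its ligand charges sum to -2, so W = +4.
A 1:1 salt means the anion carries the equal and opposite charge, 2−.
Anion: ligand charges sum to -4; for the ion to be 2−, Ru = +2.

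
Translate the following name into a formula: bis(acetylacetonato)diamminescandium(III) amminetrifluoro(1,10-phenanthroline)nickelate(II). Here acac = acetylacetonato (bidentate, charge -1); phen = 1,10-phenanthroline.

[Sc(acac)2(NH3)2][NiF3(NH3)(phen)]

Cation [Sc…]: ligand charges -2, Sc(III) ⇒ ion charge 1+.
Anion [Ni…]: ligand charges -3, Ni(II) ⇒ ion charge 1−.
One 1+ cation balances one 1− anion.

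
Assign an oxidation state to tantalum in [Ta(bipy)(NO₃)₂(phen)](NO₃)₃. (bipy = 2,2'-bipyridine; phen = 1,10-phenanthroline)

3 nitrate outside the brackets (-1 each) → the complex ion is 3+.
Ligand charges: 1×bipy neutral; 2×NO3 = -2; 1×phen neutral; sum -2.
Ta + (-2) = 3+ ⇒ Ta is +5.

+5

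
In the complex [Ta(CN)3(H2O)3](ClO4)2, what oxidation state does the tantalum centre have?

2 perchlorate outside the brackets (-1 each) → the complex ion is 2+.
Ligand charges: 3×H2O neutral; 3×CN = -3; sum -3.
Ta + (-3) = 2+ ⇒ Ta is +5.

+5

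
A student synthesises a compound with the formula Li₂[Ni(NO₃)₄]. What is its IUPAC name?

The 2 lithium counter-ions carry a total charge of +2, so each complex ion is 2−.
Ligand charges: 4×nitrato (-1 each); total -4. So Ni + (-4) = 2−, giving Ni = +2.
The complex ion is anionic, so nickel takes the -ate form nickelate(II).

lithium tetranitratonickelate(II)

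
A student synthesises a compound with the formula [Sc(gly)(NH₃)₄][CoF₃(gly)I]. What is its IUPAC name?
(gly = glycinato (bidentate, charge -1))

tetraammine(glycinato)scandium(III) trifluoro(glycinato)iodocobaltate(III)

Scandium is always +3 in its complexes; the cation's ligand charges sum to -1, so the complex cation is 2+.
A 1:1 salt means the anion carries the equal and opposite charge, 2−.
Anion: ligand charges sum to -5; for the ion to be 2−, Co = +3.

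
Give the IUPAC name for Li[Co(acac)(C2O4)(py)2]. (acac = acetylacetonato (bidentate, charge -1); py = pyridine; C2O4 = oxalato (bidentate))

lithium (acetylacetonato)oxalatobis(pyridine)cobaltate(II)

The 1 lithium counter-ion carries a total charge of +1, so each complex ion is 1−.
Ligand charges: 1×acetylacetonato (-1 each), 2×pyridine (neutral), 1×oxalato (-2 each); total -3. So Co + (-3) = 1−, giving Co = +2.
Ligands are named alphabetically: acetylacetonato before oxalato before pyridine.
The complex ion is anionic, so cobalt takes the -ate form cobaltate(II).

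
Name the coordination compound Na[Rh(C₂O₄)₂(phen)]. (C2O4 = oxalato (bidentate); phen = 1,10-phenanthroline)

sodium dioxalato(1,10-phenanthroline)rhodate(III)

The 1 sodium counter-ion carries a total charge of +1, so each complex ion is 1−.
Ligand charges: 2×oxalato (-2 each), 1×1,10-phenanthroline (neutral); total -4. So Rh + (-4) = 1−, giving Rh = +3.
The complex ion is anionic, so rhodium takes the -ate form rhodate(III).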